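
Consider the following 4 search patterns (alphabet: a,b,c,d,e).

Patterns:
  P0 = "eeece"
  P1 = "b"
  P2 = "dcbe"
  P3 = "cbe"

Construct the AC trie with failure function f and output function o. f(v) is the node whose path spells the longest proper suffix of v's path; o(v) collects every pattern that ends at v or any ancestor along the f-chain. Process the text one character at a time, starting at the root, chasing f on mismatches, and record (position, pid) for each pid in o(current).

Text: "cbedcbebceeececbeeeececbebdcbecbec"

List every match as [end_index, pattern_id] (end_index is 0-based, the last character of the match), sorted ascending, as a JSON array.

Build automaton:
Trie nodes:
  n0 'ε': b→6 c→11 d→7 e→1
  n1 'e': e→2
  n2 'ee': e→3
  n3 'eee': c→4
  n4 'eeec': e→5
  n5 'eeece': ·  ←P0
  n6 'b': ·  ←P1
  n7 'd': c→8
  n8 'dc': b→9
  n9 'dcb': e→10
  n10 'dcbe': ·  ←P2
  n11 'c': b→12
  n12 'cb': e→13
  n13 'cbe': ·  ←P3

Failure links (BFS by depth):
  n1('e'): parent n0 fail=0; on 'e' 0 → fail=0;  out ∅∪∅=∅
  n6('b'): parent n0 fail=0; on 'b' 0 → fail=0;  out {1}∪∅={1}
  n7('d'): parent n0 fail=0; on 'd' 0 → fail=0;  out ∅∪∅=∅
  n11('c'): parent n0 fail=0; on 'c' 0 → fail=0;  out ∅∪∅=∅
  n2('ee'): parent n1 fail=0; on 'e' 0 → fail=1;  out ∅∪∅=∅
  n8('dc'): parent n7 fail=0; on 'c' 0 → fail=11;  out ∅∪∅=∅
  n12('cb'): parent n11 fail=0; on 'b' 0 → fail=6;  out ∅∪{1}={1}
  n3('eee'): parent n2 fail=1; on 'e' 1 → fail=2;  out ∅∪∅=∅
  n9('dcb'): parent n8 fail=11; on 'b' 11 → fail=12;  out ∅∪{1}={1}
  n13('cbe'): parent n12 fail=6; on 'e' 6→0 → fail=1;  out {3}∪∅={3}
  n4('eeec'): parent n3 fail=2; on 'c' 2→1→0 → fail=11;  out ∅∪∅=∅
  n10('dcbe'): parent n9 fail=12; on 'e' 12 → fail=13;  out {2}∪{3}={2,3}
  n5('eeece'): parent n4 fail=11; on 'e' 11→0 → fail=1;  out {0}∪∅={0}

Text stream:
pos 0 'c': at 11
pos 1 'b': at 12  ** P1@[1:1]
pos 2 'e': at 13  ** P3@[0:2]
pos 3 'd': at 7 (fail-walked)
pos 4 'c': at 8
pos 5 'b': at 9  ** P1@[5:5]
pos 6 'e': at 10  ** P2@[3:6],P3@[4:6]
pos 7 'b': at 6 (fail-walked)  ** P1@[7:7]
pos 8 'c': at 11 (fail-walked)
pos 9 'e': at 1 (fail-walked)
pos 10 'e': at 2
pos 11 'e': at 3
pos 12 'c': at 4
pos 13 'e': at 5  ** P0@[9:13]
pos 14 'c': at 11 (fail-walked)
pos 15 'b': at 12  ** P1@[15:15]
pos 16 'e': at 13  ** P3@[14:16]
pos 17 'e': at 2 (fail-walked)
pos 18 'e': at 3
pos 19 'e': at 3 (fail-walked)
pos 20 'c': at 4
pos 21 'e': at 5  ** P0@[17:21]
pos 22 'c': at 11 (fail-walked)
pos 23 'b': at 12  ** P1@[23:23]
pos 24 'e': at 13  ** P3@[22:24]
pos 25 'b': at 6 (fail-walked)  ** P1@[25:25]
pos 26 'd': at 7 (fail-walked)
pos 27 'c': at 8
pos 28 'b': at 9  ** P1@[28:28]
pos 29 'e': at 10  ** P2@[26:29],P3@[27:29]
pos 30 'c': at 11 (fail-walked)
pos 31 'b': at 12  ** P1@[31:31]
pos 32 'e': at 13  ** P3@[30:32]
pos 33 'c': at 11 (fail-walked)

Result: [[1,1],[2,3],[5,1],[6,2],[6,3],[7,1],[13,0],[15,1],[16,3],[21,0],[23,1],[24,3],[25,1],[28,1],[29,2],[29,3],[31,1],[32,3]]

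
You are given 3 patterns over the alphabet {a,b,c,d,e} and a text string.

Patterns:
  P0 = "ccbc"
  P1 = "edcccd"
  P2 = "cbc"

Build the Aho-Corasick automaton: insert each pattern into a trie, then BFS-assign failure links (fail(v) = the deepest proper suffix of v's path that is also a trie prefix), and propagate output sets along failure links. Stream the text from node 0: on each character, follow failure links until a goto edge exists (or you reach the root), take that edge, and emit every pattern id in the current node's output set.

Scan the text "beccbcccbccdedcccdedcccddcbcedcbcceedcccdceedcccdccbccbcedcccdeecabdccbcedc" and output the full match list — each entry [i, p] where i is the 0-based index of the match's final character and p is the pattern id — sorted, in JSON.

Build:
Trie (insert patterns):
  0='ε' goto c→1 e→5
  1='c' goto b→11 c→2
  2='cc' goto b→3
  3='ccb' goto c→4
  4='ccbc' goto ·  ←P0
  5='e' goto d→6
  6='ed' goto c→7
  7='edc' goto c→8
  8='edcc' goto c→9
  9='edccc' goto d→10
  10='edcccd' goto ·  ←P1
  11='cb' goto c→12
  12='cbc' goto ·  ←P2

BFS fail/out derivation:
  fail(1) 'c': from fail(0)=0 chase 'c': 0 ⇒ 0;  out=∅∪out(0)=∅
  fail(5) 'e': from fail(0)=0 chase 'e': 0 ⇒ 0;  out=∅∪out(0)=∅
  fail(2) 'cc': from fail(1)=0 chase 'c': 0 ⇒ 1;  out=∅∪out(1)=∅
  fail(6) 'ed': from fail(5)=0 chase 'd': 0 ⇒ 0;  out=∅∪out(0)=∅
  fail(11) 'cb': from fail(1)=0 chase 'b': 0 ⇒ 0;  out=∅∪out(0)=∅
  fail(3) 'ccb': from fail(2)=1 chase 'b': 1 ⇒ 11;  out=∅∪out(11)=∅
  fail(7) 'edc': from fail(6)=0 chase 'c': 0 ⇒ 1;  out=∅∪out(1)=∅
  fail(12) 'cbc': from fail(11)=0 chase 'c': 0 ⇒ 1;  out={2}∪out(1)={2}
  fail(4) 'ccbc': from fail(3)=11 chase 'c': 11 ⇒ 12;  out={0}∪out(12)={0,2}
  fail(8) 'edcc': from fail(7)=1 chase 'c': 1 ⇒ 2;  out=∅∪out(2)=∅
  fail(9) 'edccc': from fail(8)=2 chase 'c': 2→1 ⇒ 2;  out=∅∪out(2)=∅
  fail(10) 'edcccd': from fail(9)=2 chase 'd': 2→1→0 ⇒ 0;  out={1}∪out(0)={1}

Text stream:
[0] read 'b'  n0⇒n0
[1] read 'e'  n0⇒n5
[2] read 'c'  n5⇒n1 ·f
[3] read 'c'  n1⇒n2
[4] read 'b'  n2⇒n3
[5] read 'c'  n3⇒n4  emit P0@[2:5],P2@[3:5]
[6] read 'c'  n4⇒n2 ·f
[7] read 'c'  n2⇒n2 ·f
[8] read 'b'  n2⇒n3
[9] read 'c'  n3⇒n4  emit P0@[6:9],P2@[7:9]
[10] read 'c'  n4⇒n2 ·f
[11] read 'd'  n2⇒n0 ·f
[12] read 'e'  n0⇒n5
[13] read 'd'  n5⇒n6
[14] read 'c'  n6⇒n7
[15] read 'c'  n7⇒n8
[16] read 'c'  n8⇒n9
[17] read 'd'  n9⇒n10  emit P1@[12:17]
[18] read 'e'  n10⇒n5 ·f
[19] read 'd'  n5⇒n6
[20] read 'c'  n6⇒n7
[21] read 'c'  n7⇒n8
[22] read 'c'  n8⇒n9
[23] read 'd'  n9⇒n10  emit P1@[18:23]
[24] read 'd'  n10⇒n0 ·f
[25] read 'c'  n0⇒n1
[26] read 'b'  n1⇒n11
[27] read 'c'  n11⇒n12  emit P2@[25:27]
[28] read 'e'  n12⇒n5 ·f
[29] read 'd'  n5⇒n6
[30] read 'c'  n6⇒n7
[31] read 'b'  n7⇒n11 ·f
[32] read 'c'  n11⇒n12  emit P2@[30:32]
[33] read 'c'  n12⇒n2 ·f
[34] read 'e'  n2⇒n5 ·f
[35] read 'e'  n5⇒n5 ·f
[36] read 'd'  n5⇒n6
[37] read 'c'  n6⇒n7
[38] read 'c'  n7⇒n8
[39] read 'c'  n8⇒n9
[40] read 'd'  n9⇒n10  emit P1@[35:40]
[41] read 'c'  n10⇒n1 ·f
[42] read 'e'  n1⇒n5 ·f
[43] read 'e'  n5⇒n5 ·f
[44] read 'd'  n5⇒n6
[45] read 'c'  n6⇒n7
[46] read 'c'  n7⇒n8
[47] read 'c'  n8⇒n9
[48] read 'd'  n9⇒n10  emit P1@[43:48]
[49] read 'c'  n10⇒n1 ·f
[50] read 'c'  n1⇒n2
[51] read 'b'  n2⇒n3
[52] read 'c'  n3⇒n4  emit P0@[49:52],P2@[50:52]
[53] read 'c'  n4⇒n2 ·f
[54] read 'b'  n2⇒n3
[55] read 'c'  n3⇒n4  emit P0@[52:55],P2@[53:55]
[56] read 'e'  n4⇒n5 ·f
[57] read 'd'  n5⇒n6
[58] read 'c'  n6⇒n7
[59] read 'c'  n7⇒n8
[60] read 'c'  n8⇒n9
[61] read 'd'  n9⇒n10  emit P1@[56:61]
[62] read 'e'  n10⇒n5 ·f
[63] read 'e'  n5⇒n5 ·f
[64] read 'c'  n5⇒n1 ·f
[65] read 'a'  n1⇒n0 ·f
[66] read 'b'  n0⇒n0
[67] read 'd'  n0⇒n0
[68] read 'c'  n0⇒n1
[69] read 'c'  n1⇒n2
[70] read 'b'  n2⇒n3
[71] read 'c'  n3⇒n4  emit P0@[68:71],P2@[69:71]
[72] read 'e'  n4⇒n5 ·f
[73] read 'd'  n5⇒n6
[74] read 'c'  n6⇒n7

Result: [[5,0],[5,2],[9,0],[9,2],[17,1],[23,1],[27,2],[32,2],[40,1],[48,1],[52,0],[52,2],[55,0],[55,2],[61,1],[71,0],[71,2]]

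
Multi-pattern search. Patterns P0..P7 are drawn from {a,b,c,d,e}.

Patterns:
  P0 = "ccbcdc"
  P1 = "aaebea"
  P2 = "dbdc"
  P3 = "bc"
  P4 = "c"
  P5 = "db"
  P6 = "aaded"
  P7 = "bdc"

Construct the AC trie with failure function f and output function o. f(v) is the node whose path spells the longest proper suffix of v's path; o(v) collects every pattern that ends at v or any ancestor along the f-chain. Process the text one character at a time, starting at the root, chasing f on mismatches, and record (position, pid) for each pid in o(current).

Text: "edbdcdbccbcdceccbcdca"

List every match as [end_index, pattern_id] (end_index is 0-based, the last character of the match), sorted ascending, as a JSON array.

Construct AC machine:
Trie (insert patterns):
  n0 'ε': a→7 b→17 c→1 d→13
  n1 'c': c→2  ←P4
  n2 'cc': b→3
  n3 'ccb': c→4
  n4 'ccbc': d→5
  n5 'ccbcd': c→6
  n6 'ccbcdc': ·  ←P0
  n7 'a': a→8
  n8 'aa': d→19 e→9
  n9 'aae': b→10
  n10 'aaeb': e→11
  n11 'aaebe': a→12
  n12 'aaebea': ·  ←P1
  n13 'd': b→14
  n14 'db': d→15  ←P5
  n15 'dbd': c→16
  n16 'dbdc': ·  ←P2
  n17 'b': c→18 d→22
  n18 'bc': ·  ←P3
  n19 'aad': e→20
  n20 'aade': d→21
  n21 'aaded': ·  ←P6
  n22 'bd': c→23
  n23 'bdc': ·  ←P7

Failure links (BFS by depth):
  fail(1) 'c': from fail(0)=0 chase 'c': 0 ⇒ 0;  out={4}∪out(0)={4}
  fail(7) 'a': from fail(0)=0 chase 'a': 0 ⇒ 0;  out=∅∪out(0)=∅
  fail(13) 'd': from fail(0)=0 chase 'd': 0 ⇒ 0;  out=∅∪out(0)=∅
  fail(17) 'b': from fail(0)=0 chase 'b': 0 ⇒ 0;  out=∅∪out(0)=∅
  fail(2) 'cc': from fail(1)=0 chase 'c': 0 ⇒ 1;  out=∅∪out(1)={4}
  fail(8) 'aa': from fail(7)=0 chase 'a': 0 ⇒ 7;  out=∅∪out(7)=∅
  fail(14) 'db': from fail(13)=0 chase 'b': 0 ⇒ 17;  out={5}∪out(17)={5}
  fail(18) 'bc': from fail(17)=0 chase 'c': 0 ⇒ 1;  out={3}∪out(1)={3,4}
  fail(22) 'bd': from fail(17)=0 chase 'd': 0 ⇒ 13;  out=∅∪out(13)=∅
  fail(3) 'ccb': from fail(2)=1 chase 'b': 1→0 ⇒ 17;  out=∅∪out(17)=∅
  fail(9) 'aae': from fail(8)=7 chase 'e': 7→0 ⇒ 0;  out=∅∪out(0)=∅
  fail(15) 'dbd': from fail(14)=17 chase 'd': 17 ⇒ 22;  out=∅∪out(22)=∅
  fail(19) 'aad': from fail(8)=7 chase 'd': 7→0 ⇒ 13;  out=∅∪out(13)=∅
  fail(23) 'bdc': from fail(22)=13 chase 'c': 13→0 ⇒ 1;  out={7}∪out(1)={4,7}
  fail(4) 'ccbc': from fail(3)=17 chase 'c': 17 ⇒ 18;  out=∅∪out(18)={3,4}
  fail(10) 'aaeb': from fail(9)=0 chase 'b': 0 ⇒ 17;  out=∅∪out(17)=∅
  fail(16) 'dbdc': from fail(15)=22 chase 'c': 22 ⇒ 23;  out={2}∪out(23)={2,4,7}
  fail(20) 'aade': from fail(19)=13 chase 'e': 13→0 ⇒ 0;  out=∅∪out(0)=∅
  fail(5) 'ccbcd': from fail(4)=18 chase 'd': 18→1→0 ⇒ 13;  out=∅∪out(13)=∅
  fail(11) 'aaebe': from fail(10)=17 chase 'e': 17→0 ⇒ 0;  out=∅∪out(0)=∅
  fail(21) 'aaded': from fail(20)=0 chase 'd': 0 ⇒ 13;  out={6}∪out(13)={6}
  fail(6) 'ccbcdc': from fail(5)=13 chase 'c': 13→0 ⇒ 1;  out={0}∪out(1)={0,4}
  fail(12) 'aaebea': from fail(11)=0 chase 'a': 0 ⇒ 7;  out={1}∪out(7)={1}

Scan:
[0] read 'e'  n0⇒n0
[1] read 'd'  n0⇒n13
[2] read 'b'  n13⇒n14  emit P5@[1:2]
[3] read 'd'  n14⇒n15
[4] read 'c'  n15⇒n16  emit P2@[1:4],P4@[4:4],P7@[2:4]
[5] read 'd'  n16⇒n13 ·f
[6] read 'b'  n13⇒n14  emit P5@[5:6]
[7] read 'c'  n14⇒n18 ·f  emit P3@[6:7],P4@[7:7]
[8] read 'c'  n18⇒n2 ·f  emit P4@[8:8]
[9] read 'b'  n2⇒n3
[10] read 'c'  n3⇒n4  emit P3@[9:10],P4@[10:10]
[11] read 'd'  n4⇒n5
[12] read 'c'  n5⇒n6  emit P0@[7:12],P4@[12:12]
[13] read 'e'  n6⇒n0 ·f
[14] read 'c'  n0⇒n1  emit P4@[14:14]
[15] read 'c'  n1⇒n2  emit P4@[15:15]
[16] read 'b'  n2⇒n3
[17] read 'c'  n3⇒n4  emit P3@[16:17],P4@[17:17]
[18] read 'd'  n4⇒n5
[19] read 'c'  n5⇒n6  emit P0@[14:19],P4@[19:19]
[20] read 'a'  n6⇒n7 ·f

Result: [[2,5],[4,2],[4,4],[4,7],[6,5],[7,3],[7,4],[8,4],[10,3],[10,4],[12,0],[12,4],[14,4],[15,4],[17,3],[17,4],[19,0],[19,4]]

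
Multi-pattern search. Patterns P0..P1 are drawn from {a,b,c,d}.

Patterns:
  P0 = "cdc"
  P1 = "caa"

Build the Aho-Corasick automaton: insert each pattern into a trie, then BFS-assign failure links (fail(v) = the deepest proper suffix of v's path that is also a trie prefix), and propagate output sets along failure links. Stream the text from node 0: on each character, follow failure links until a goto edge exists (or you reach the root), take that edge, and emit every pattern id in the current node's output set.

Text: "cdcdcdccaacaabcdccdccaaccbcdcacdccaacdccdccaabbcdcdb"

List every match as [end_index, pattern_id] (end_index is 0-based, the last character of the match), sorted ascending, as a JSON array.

Construct AC machine:
Trie nodes:
  n0 'ε': c→1
  n1 'c': a→4 d→2
  n2 'cd': c→3
  n3 'cdc': ·  ←P0
  n4 'ca': a→5
  n5 'caa': ·  ←P1

Failure links (BFS by depth):
  n1('c'): parent n0 fail=0; on 'c' 0 → fail=0;  out ∅∪∅=∅
  n2('cd'): parent n1 fail=0; on 'd' 0 → fail=0;  out ∅∪∅=∅
  n4('ca'): parent n1 fail=0; on 'a' 0 → fail=0;  out ∅∪∅=∅
  n3('cdc'): parent n2 fail=0; on 'c' 0 → fail=1;  out {0}∪∅={0}
  n5('caa'): parent n4 fail=0; on 'a' 0 → fail=0;  out {1}∪∅={1}

Run:
i=0 'c': node 0→1
i=1 'd': node 1→2
i=2 'c': node 2→3  ** P0@[0:2]
i=3 'd': node 3→2 (via fail)
i=4 'c': node 2→3  ** P0@[2:4]
i=5 'd': node 3→2 (via fail)
i=6 'c': node 2→3  ** P0@[4:6]
i=7 'c': node 3→1 (via fail)
i=8 'a': node 1→4
i=9 'a': node 4→5  ** P1@[7:9]
i=10 'c': node 5→1 (via fail)
i=11 'a': node 1→4
i=12 'a': node 4→5  ** P1@[10:12]
i=13 'b': node 5→0 (via fail)
i=14 'c': node 0→1
i=15 'd': node 1→2
i=16 'c': node 2→3  ** P0@[14:16]
i=17 'c': node 3→1 (via fail)
i=18 'd': node 1→2
i=19 'c': node 2→3  ** P0@[17:19]
i=20 'c': node 3→1 (via fail)
i=21 'a': node 1→4
i=22 'a': node 4→5  ** P1@[20:22]
i=23 'c': node 5→1 (via fail)
i=24 'c': node 1→1 (via fail)
i=25 'b': node 1→0 (via fail)
i=26 'c': node 0→1
i=27 'd': node 1→2
i=28 'c': node 2→3  ** P0@[26:28]
i=29 'a': node 3→4 (via fail)
i=30 'c': node 4→1 (via fail)
i=31 'd': node 1→2
i=32 'c': node 2→3  ** P0@[30:32]
i=33 'c': node 3→1 (via fail)
i=34 'a': node 1→4
i=35 'a': node 4→5  ** P1@[33:35]
i=36 'c': node 5→1 (via fail)
i=37 'd': node 1→2
i=38 'c': node 2→3  ** P0@[36:38]
i=39 'c': node 3→1 (via fail)
i=40 'd': node 1→2
i=41 'c': node 2→3  ** P0@[39:41]
i=42 'c': node 3→1 (via fail)
i=43 'a': node 1→4
i=44 'a': node 4→5  ** P1@[42:44]
i=45 'b': node 5→0 (via fail)
i=46 'b': node 0→0
i=47 'c': node 0→1
i=48 'd': node 1→2
i=49 'c': node 2→3  ** P0@[47:49]
i=50 'd': node 3→2 (via fail)
i=51 'b': node 2→0 (via fail)

Matches: [[2,0],[4,0],[6,0],[9,1],[12,1],[16,0],[19,0],[22,1],[28,0],[32,0],[35,1],[38,0],[41,0],[44,1],[49,0]]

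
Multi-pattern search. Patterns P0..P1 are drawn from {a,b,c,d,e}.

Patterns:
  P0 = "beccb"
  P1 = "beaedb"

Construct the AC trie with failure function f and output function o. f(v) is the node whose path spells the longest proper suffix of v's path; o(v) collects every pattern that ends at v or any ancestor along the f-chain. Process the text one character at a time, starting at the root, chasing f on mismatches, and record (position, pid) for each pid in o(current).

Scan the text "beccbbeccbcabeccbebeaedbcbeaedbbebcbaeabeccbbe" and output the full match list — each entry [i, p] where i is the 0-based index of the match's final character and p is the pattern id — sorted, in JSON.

Build:
Trie nodes:
  n0 'ε': b→1
  n1 'b': e→2
  n2 'be': a→6 c→3
  n3 'bec': c→4
  n4 'becc': b→5
  n5 'beccb': ·  ←P0
  n6 'bea': e→7
  n7 'beae': d→8
  n8 'beaed': b→9
  n9 'beaedb': ·  ←P1

BFS fail/out derivation:
  fail(1) 'b': from fail(0)=0 chase 'b': 0 ⇒ 0;  out=∅∪out(0)=∅
  fail(2) 'be': from fail(1)=0 chase 'e': 0 ⇒ 0;  out=∅∪out(0)=∅
  fail(3) 'bec': from fail(2)=0 chase 'c': 0 ⇒ 0;  out=∅∪out(0)=∅
  fail(6) 'bea': from fail(2)=0 chase 'a': 0 ⇒ 0;  out=∅∪out(0)=∅
  fail(4) 'becc': from fail(3)=0 chase 'c': 0 ⇒ 0;  out=∅∪out(0)=∅
  fail(7) 'beae': from fail(6)=0 chase 'e': 0 ⇒ 0;  out=∅∪out(0)=∅
  fail(5) 'beccb': from fail(4)=0 chase 'b': 0 ⇒ 1;  out={0}∪out(1)={0}
  fail(8) 'beaed': from fail(7)=0 chase 'd': 0 ⇒ 0;  out=∅∪out(0)=∅
  fail(9) 'beaedb': from fail(8)=0 chase 'b': 0 ⇒ 1;  out={1}∪out(1)={1}

Run:
pos 0 'b': at 1
pos 1 'e': at 2
pos 2 'c': at 3
pos 3 'c': at 4
pos 4 'b': at 5  ** P0@[0:4]
pos 5 'b': at 1 (fail-walked)
pos 6 'e': at 2
pos 7 'c': at 3
pos 8 'c': at 4
pos 9 'b': at 5  ** P0@[5:9]
pos 10 'c': at 0 (fail-walked)
pos 11 'a': at 0
pos 12 'b': at 1
pos 13 'e': at 2
pos 14 'c': at 3
pos 15 'c': at 4
pos 16 'b': at 5  ** P0@[12:16]
pos 17 'e': at 2 (fail-walked)
pos 18 'b': at 1 (fail-walked)
pos 19 'e': at 2
pos 20 'a': at 6
pos 21 'e': at 7
pos 22 'd': at 8
pos 23 'b': at 9  ** P1@[18:23]
pos 24 'c': at 0 (fail-walked)
pos 25 'b': at 1
pos 26 'e': at 2
pos 27 'a': at 6
pos 28 'e': at 7
pos 29 'd': at 8
pos 30 'b': at 9  ** P1@[25:30]
pos 31 'b': at 1 (fail-walked)
pos 32 'e': at 2
pos 33 'b': at 1 (fail-walked)
pos 34 'c': at 0 (fail-walked)
pos 35 'b': at 1
pos 36 'a': at 0 (fail-walked)
pos 37 'e': at 0
pos 38 'a': at 0
pos 39 'b': at 1
pos 40 'e': at 2
pos 41 'c': at 3
pos 42 'c': at 4
pos 43 'b': at 5  ** P0@[39:43]
pos 44 'b': at 1 (fail-walked)
pos 45 'e': at 2

Matches: [[4,0],[9,0],[16,0],[23,1],[30,1],[43,0]]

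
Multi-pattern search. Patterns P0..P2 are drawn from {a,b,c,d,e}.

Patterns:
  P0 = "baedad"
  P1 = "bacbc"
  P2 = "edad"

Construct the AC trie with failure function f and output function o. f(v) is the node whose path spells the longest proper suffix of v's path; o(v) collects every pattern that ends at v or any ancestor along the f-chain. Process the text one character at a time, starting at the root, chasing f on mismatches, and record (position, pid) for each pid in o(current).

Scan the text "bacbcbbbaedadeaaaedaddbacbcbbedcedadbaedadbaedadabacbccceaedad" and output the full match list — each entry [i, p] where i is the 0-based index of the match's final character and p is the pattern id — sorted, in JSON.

Build automaton:
Trie nodes:
  n0 'ε': b→1 e→10
  n1 'b': a→2
  n2 'ba': c→7 e→3
  n3 'bae': d→4
  n4 'baed': a→5
  n5 'baeda': d→6
  n6 'baedad': ·  [P0 ends]
  n7 'bac': b→8
  n8 'bacb': c→9
  n9 'bacbc': ·  [P1 ends]
  n10 'e': d→11
  n11 'ed': a→12
  n12 'eda': d→13
  n13 'edad': ·  [P2 ends]

BFS fail/out derivation:
  n1('b'): parent n0 fail=0; on 'b' 0 → fail=0;  out ∅∪∅=∅
  n10('e'): parent n0 fail=0; on 'e' 0 → fail=0;  out ∅∪∅=∅
  n2('ba'): parent n1 fail=0; on 'a' 0 → fail=0;  out ∅∪∅=∅
  n11('ed'): parent n10 fail=0; on 'd' 0 → fail=0;  out ∅∪∅=∅
  n3('bae'): parent n2 fail=0; on 'e' 0 → fail=10;  out ∅∪∅=∅
  n7('bac'): parent n2 fail=0; on 'c' 0 → fail=0;  out ∅∪∅=∅
  n12('eda'): parent n11 fail=0; on 'a' 0 → fail=0;  out ∅∪∅=∅
  n4('baed'): parent n3 fail=10; on 'd' 10 → fail=11;  out ∅∪∅=∅
  n8('bacb'): parent n7 fail=0; on 'b' 0 → fail=1;  out ∅∪∅=∅
  n13('edad'): parent n12 fail=0; on 'd' 0 → fail=0;  out {2}∪∅={2}
  n5('baeda'): parent n4 fail=11; on 'a' 11 → fail=12;  out ∅∪∅=∅
  n9('bacbc'): parent n8 fail=1; on 'c' 1→0 → fail=0;  out {1}∪∅={1}
  n6('baedad'): parent n5 fail=12; on 'd' 12 → fail=13;  out {0}∪{2}={0,2}

Scan:
i=0 'b': node 0→1
i=1 'a': node 1→2
i=2 'c': node 2→7
i=3 'b': node 7→8
i=4 'c': node 8→9  ** P1@[0:4]
i=5 'b': node 9→1 ·f
i=6 'b': node 1→1 ·f
i=7 'b': node 1→1 ·f
i=8 'a': node 1→2
i=9 'e': node 2→3
i=10 'd': node 3→4
i=11 'a': node 4→5
i=12 'd': node 5→6  ** P0@[7:12],P2@[9:12]
i=13 'e': node 6→10 ·f
i=14 'a': node 10→0 ·f
i=15 'a': node 0→0
i=16 'a': node 0→0
i=17 'e': node 0→10
i=18 'd': node 10→11
i=19 'a': node 11→12
i=20 'd': node 12→13  ** P2@[17:20]
i=21 'd': node 13→0 ·f
i=22 'b': node 0→1
i=23 'a': node 1→2
i=24 'c': node 2→7
i=25 'b': node 7→8
i=26 'c': node 8→9  ** P1@[22:26]
i=27 'b': node 9→1 ·f
i=28 'b': node 1→1 ·f
i=29 'e': node 1→10 ·f
i=30 'd': node 10→11
i=31 'c': node 11→0 ·f
i=32 'e': node 0→10
i=33 'd': node 10→11
i=34 'a': node 11→12
i=35 'd': node 12→13  ** P2@[32:35]
i=36 'b': node 13→1 ·f
i=37 'a': node 1→2
i=38 'e': node 2→3
i=39 'd': node 3→4
i=40 'a': node 4→5
i=41 'd': node 5→6  ** P0@[36:41],P2@[38:41]
i=42 'b': node 6→1 ·f
i=43 'a': node 1→2
i=44 'e': node 2→3
i=45 'd': node 3→4
i=46 'a': node 4→5
i=47 'd': node 5→6  ** P0@[42:47],P2@[44:47]
i=48 'a': node 6→0 ·f
i=49 'b': node 0→1
i=50 'a': node 1→2
i=51 'c': node 2→7
i=52 'b': node 7→8
i=53 'c': node 8→9  ** P1@[49:53]
i=54 'c': node 9→0 ·f
i=55 'c': node 0→0
i=56 'e': node 0→10
i=57 'a': node 10→0 ·f
i=58 'e': node 0→10
i=59 'd': node 10→11
i=60 'a': node 11→12
i=61 'd': node 12→13  ** P2@[58:61]

All matches (sorted): [[4,1],[12,0],[12,2],[20,2],[26,1],[35,2],[41,0],[41,2],[47,0],[47,2],[53,1],[61,2]]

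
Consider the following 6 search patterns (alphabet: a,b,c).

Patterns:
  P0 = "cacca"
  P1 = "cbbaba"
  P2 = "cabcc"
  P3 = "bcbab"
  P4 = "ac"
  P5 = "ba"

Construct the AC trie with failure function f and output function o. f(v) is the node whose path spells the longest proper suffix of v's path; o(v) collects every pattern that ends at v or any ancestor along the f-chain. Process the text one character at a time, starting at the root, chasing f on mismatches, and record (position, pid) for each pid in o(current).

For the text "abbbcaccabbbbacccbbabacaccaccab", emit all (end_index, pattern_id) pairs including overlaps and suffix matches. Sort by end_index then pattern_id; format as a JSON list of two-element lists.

Build:
Trie (insert patterns):
  0='ε' goto a→19 b→14 c→1
  1='c' goto a→2 b→6
  2='ca' goto b→11 c→3
  3='cac' goto c→4
  4='cacc' goto a→5
  5='cacca' goto ·  ←P0
  6='cb' goto b→7
  7='cbb' goto a→8
  8='cbba' goto b→9
  9='cbbab' goto a→10
  10='cbbaba' goto ·  ←P1
  11='cab' goto c→12
  12='cabc' goto c→13
  13='cabcc' goto ·  ←P2
  14='b' goto a→21 c→15
  15='bc' goto b→16
  16='bcb' goto a→17
  17='bcba' goto b→18
  18='bcbab' goto ·  ←P3
  19='a' goto c→20
  20='ac' goto ·  ←P4
  21='ba' goto ·  ←P5

Failure links (BFS by depth):
  n1('c'): parent n0 fail=0; on 'c' 0 → fail=0;  out ∅∪∅=∅
  n14('b'): parent n0 fail=0; on 'b' 0 → fail=0;  out ∅∪∅=∅
  n19('a'): parent n0 fail=0; on 'a' 0 → fail=0;  out ∅∪∅=∅
  n2('ca'): parent n1 fail=0; on 'a' 0 → fail=19;  out ∅∪∅=∅
  n6('cb'): parent n1 fail=0; on 'b' 0 → fail=14;  out ∅∪∅=∅
  n15('bc'): parent n14 fail=0; on 'c' 0 → fail=1;  out ∅∪∅=∅
  n20('ac'): parent n19 fail=0; on 'c' 0 → fail=1;  out {4}∪∅={4}
  n21('ba'): parent n14 fail=0; on 'a' 0 → fail=19;  out {5}∪∅={5}
  n3('cac'): parent n2 fail=19; on 'c' 19 → fail=20;  out ∅∪{4}={4}
  n7('cbb'): parent n6 fail=14; on 'b' 14→0 → fail=14;  out ∅∪∅=∅
  n11('cab'): parent n2 fail=19; on 'b' 19→0 → fail=14;  out ∅∪∅=∅
  n16('bcb'): parent n15 fail=1; on 'b' 1 → fail=6;  out ∅∪∅=∅
  n4('cacc'): parent n3 fail=20; on 'c' 20→1→0 → fail=1;  out ∅∪∅=∅
  n8('cbba'): parent n7 fail=14; on 'a' 14 → fail=21;  out ∅∪{5}={5}
  n12('cabc'): parent n11 fail=14; on 'c' 14 → fail=15;  out ∅∪∅=∅
  n17('bcba'): parent n16 fail=6; on 'a' 6→14 → fail=21;  out ∅∪{5}={5}
  n5('cacca'): parent n4 fail=1; on 'a' 1 → fail=2;  out {0}∪∅={0}
  n9('cbbab'): parent n8 fail=21; on 'b' 21→19→0 → fail=14;  out ∅∪∅=∅
  n13('cabcc'): parent n12 fail=15; on 'c' 15→1→0 → fail=1;  out {2}∪∅={2}
  n18('bcbab'): parent n17 fail=21; on 'b' 21→19→0 → fail=14;  out {3}∪∅={3}
  n10('cbbaba'): parent n9 fail=14; on 'a' 14 → fail=21;  out {1}∪{5}={1,5}

Run:
pos 0 'a': at 19
pos 1 'b': at 14 ·f
pos 2 'b': at 14 ·f
pos 3 'b': at 14 ·f
pos 4 'c': at 15
pos 5 'a': at 2 ·f
pos 6 'c': at 3  → match P4@[5:6]
pos 7 'c': at 4
pos 8 'a': at 5  → match P0@[4:8]
pos 9 'b': at 11 ·f
pos 10 'b': at 14 ·f
pos 11 'b': at 14 ·f
pos 12 'b': at 14 ·f
pos 13 'a': at 21  → match P5@[12:13]
pos 14 'c': at 20 ·f  → match P4@[13:14]
pos 15 'c': at 1 ·f
pos 16 'c': at 1 ·f
pos 17 'b': at 6
pos 18 'b': at 7
pos 19 'a': at 8  → match P5@[18:19]
pos 20 'b': at 9
pos 21 'a': at 10  → match P1@[16:21],P5@[20:21]
pos 22 'c': at 20 ·f  → match P4@[21:22]
pos 23 'a': at 2 ·f
pos 24 'c': at 3  → match P4@[23:24]
pos 25 'c': at 4
pos 26 'a': at 5  → match P0@[22:26]
pos 27 'c': at 3 ·f  → match P4@[26:27]
pos 28 'c': at 4
pos 29 'a': at 5  → match P0@[25:29]
pos 30 'b': at 11 ·f

Matches: [[6,4],[8,0],[13,5],[14,4],[19,5],[21,1],[21,5],[22,4],[24,4],[26,0],[27,4],[29,0]]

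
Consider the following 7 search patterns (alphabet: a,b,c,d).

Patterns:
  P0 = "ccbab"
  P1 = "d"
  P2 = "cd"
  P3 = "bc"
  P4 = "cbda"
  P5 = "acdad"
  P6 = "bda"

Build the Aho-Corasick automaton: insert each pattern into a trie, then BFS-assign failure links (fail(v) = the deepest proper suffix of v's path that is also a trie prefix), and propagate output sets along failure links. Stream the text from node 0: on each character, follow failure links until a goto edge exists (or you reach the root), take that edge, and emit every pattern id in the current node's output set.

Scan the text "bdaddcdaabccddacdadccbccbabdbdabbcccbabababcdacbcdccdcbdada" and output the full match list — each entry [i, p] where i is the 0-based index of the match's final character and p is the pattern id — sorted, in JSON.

Build automaton:
Trie (insert patterns):
  0='ε' goto a→13 b→8 c→1 d→6
  1='c' goto b→10 c→2 d→7
  2='cc' goto b→3
  3='ccb' goto a→4
  4='ccba' goto b→5
  5='ccbab' goto ·  [P0 ends]
  6='d' goto ·  [P1 ends]
  7='cd' goto ·  [P2 ends]
  8='b' goto c→9 d→18
  9='bc' goto ·  [P3 ends]
  10='cb' goto d→11
  11='cbd' goto a→12
  12='cbda' goto ·  [P4 ends]
  13='a' goto c→14
  14='ac' goto d→15
  15='acd' goto a→16
  16='acda' goto d→17
  17='acdad' goto ·  [P5 ends]
  18='bd' goto a→19
  19='bda' goto ·  [P6 ends]

Failure links (BFS by depth):
  fail(1) 'c': from fail(0)=0 chase 'c': 0 ⇒ 0;  out=∅∪out(0)=∅
  fail(6) 'd': from fail(0)=0 chase 'd': 0 ⇒ 0;  out={1}∪out(0)={1}
  fail(8) 'b': from fail(0)=0 chase 'b': 0 ⇒ 0;  out=∅∪out(0)=∅
  fail(13) 'a': from fail(0)=0 chase 'a': 0 ⇒ 0;  out=∅∪out(0)=∅
  fail(2) 'cc': from fail(1)=0 chase 'c': 0 ⇒ 1;  out=∅∪out(1)=∅
  fail(7) 'cd': from fail(1)=0 chase 'd': 0 ⇒ 6;  out={2}∪out(6)={1,2}
  fail(9) 'bc': from fail(8)=0 chase 'c': 0 ⇒ 1;  out={3}∪out(1)={3}
  fail(10) 'cb': from fail(1)=0 chase 'b': 0 ⇒ 8;  out=∅∪out(8)=∅
  fail(14) 'ac': from fail(13)=0 chase 'c': 0 ⇒ 1;  out=∅∪out(1)=∅
  fail(18) 'bd': from fail(8)=0 chase 'd': 0 ⇒ 6;  out=∅∪out(6)={1}
  fail(3) 'ccb': from fail(2)=1 chase 'b': 1 ⇒ 10;  out=∅∪out(10)=∅
  fail(11) 'cbd': from fail(10)=8 chase 'd': 8 ⇒ 18;  out=∅∪out(18)={1}
  fail(15) 'acd': from fail(14)=1 chase 'd': 1 ⇒ 7;  out=∅∪out(7)={1,2}
  fail(19) 'bda': from fail(18)=6 chase 'a': 6→0 ⇒ 13;  out={6}∪out(13)={6}
  fail(4) 'ccba': from fail(3)=10 chase 'a': 10→8→0 ⇒ 13;  out=∅∪out(13)=∅
  fail(12) 'cbda': from fail(11)=18 chase 'a': 18 ⇒ 19;  out={4}∪out(19)={4,6}
  fail(16) 'acda': from fail(15)=7 chase 'a': 7→6→0 ⇒ 13;  out=∅∪out(13)=∅
  fail(5) 'ccbab': from fail(4)=13 chase 'b': 13→0 ⇒ 8;  out={0}∪out(8)={0}
  fail(17) 'acdad': from fail(16)=13 chase 'd': 13→0 ⇒ 6;  out={5}∪out(6)={1,5}

Run:
i=0 'b': node 0→8
i=1 'd': node 8→18  emit P1@[1:1]
i=2 'a': node 18→19  emit P6@[0:2]
i=3 'd': node 19→6 ·f  emit P1@[3:3]
i=4 'd': node 6→6 ·f  emit P1@[4:4]
i=5 'c': node 6→1 ·f
i=6 'd': node 1→7  emit P1@[6:6],P2@[5:6]
i=7 'a': node 7→13 ·f
i=8 'a': node 13→13 ·f
i=9 'b': node 13→8 ·f
i=10 'c': node 8→9  emit P3@[9:10]
i=11 'c': node 9→2 ·f
i=12 'd': node 2→7 ·f  emit P1@[12:12],P2@[11:12]
i=13 'd': node 7→6 ·f  emit P1@[13:13]
i=14 'a': node 6→13 ·f
i=15 'c': node 13→14
i=16 'd': node 14→15  emit P1@[16:16],P2@[15:16]
i=17 'a': node 15→16
i=18 'd': node 16→17  emit P1@[18:18],P5@[14:18]
i=19 'c': node 17→1 ·f
i=20 'c': node 1→2
i=21 'b': node 2→3
i=22 'c': node 3→9 ·f  emit P3@[21:22]
i=23 'c': node 9→2 ·f
i=24 'b': node 2→3
i=25 'a': node 3→4
i=26 'b': node 4→5  emit P0@[22:26]
i=27 'd': node 5→18 ·f  emit P1@[27:27]
i=28 'b': node 18→8 ·f
i=29 'd': node 8→18  emit P1@[29:29]
i=30 'a': node 18→19  emit P6@[28:30]
i=31 'b': node 19→8 ·f
i=32 'b': node 8→8 ·f
i=33 'c': node 8→9  emit P3@[32:33]
i=34 'c': node 9→2 ·f
i=35 'c': node 2→2 ·f
i=36 'b': node 2→3
i=37 'a': node 3→4
i=38 'b': node 4→5  emit P0@[34:38]
i=39 'a': node 5→13 ·f
i=40 'b': node 13→8 ·f
i=41 'a': node 8→13 ·f
i=42 'b': node 13→8 ·f
i=43 'c': node 8→9  emit P3@[42:43]
i=44 'd': node 9→7 ·f  emit P1@[44:44],P2@[43:44]
i=45 'a': node 7→13 ·f
i=46 'c': node 13→14
i=47 'b': node 14→10 ·f
i=48 'c': node 10→9 ·f  emit P3@[47:48]
i=49 'd': node 9→7 ·f  emit P1@[49:49],P2@[48:49]
i=50 'c': node 7→1 ·f
i=51 'c': node 1→2
i=52 'd': node 2→7 ·f  emit P1@[52:52],P2@[51:52]
i=53 'c': node 7→1 ·f
i=54 'b': node 1→10
i=55 'd': node 10→11  emit P1@[55:55]
i=56 'a': node 11→12  emit P4@[53:56],P6@[54:56]
i=57 'd': node 12→6 ·f  emit P1@[57:57]
i=58 'a': node 6→13 ·f

Matches: [[1,1],[2,6],[3,1],[4,1],[6,1],[6,2],[10,3],[12,1],[12,2],[13,1],[16,1],[16,2],[18,1],[18,5],[22,3],[26,0],[27,1],[29,1],[30,6],[33,3],[38,0],[43,3],[44,1],[44,2],[48,3],[49,1],[49,2],[52,1],[52,2],[55,1],[56,4],[56,6],[57,1]]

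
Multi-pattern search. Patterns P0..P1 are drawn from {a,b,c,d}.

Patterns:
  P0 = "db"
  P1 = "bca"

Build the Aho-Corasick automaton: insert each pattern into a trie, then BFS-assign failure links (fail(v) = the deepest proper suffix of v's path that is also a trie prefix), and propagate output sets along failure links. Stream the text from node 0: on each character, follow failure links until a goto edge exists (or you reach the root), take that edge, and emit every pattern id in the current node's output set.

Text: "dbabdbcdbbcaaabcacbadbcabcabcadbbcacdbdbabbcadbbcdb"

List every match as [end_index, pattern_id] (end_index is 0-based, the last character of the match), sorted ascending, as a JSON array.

Build automaton:
Trie nodes:
  0='ε' goto b→3 d→1
  1='d' goto b→2
  2='db' goto ·  ←P0
  3='b' goto c→4
  4='bc' goto a→5
  5='bca' goto ·  ←P1

BFS fail/out derivation:
  n1('d'): parent n0 fail=0; on 'd' 0 → fail=0;  out ∅∪∅=∅
  n3('b'): parent n0 fail=0; on 'b' 0 → fail=0;  out ∅∪∅=∅
  n2('db'): parent n1 fail=0; on 'b' 0 → fail=3;  out {0}∪∅={0}
  n4('bc'): parent n3 fail=0; on 'c' 0 → fail=0;  out ∅∪∅=∅
  n5('bca'): parent n4 fail=0; on 'a' 0 → fail=0;  out {1}∪∅={1}

Run:
pos 0 'd': at 1
pos 1 'b': at 2  → match P0@[0:1]
pos 2 'a': at 0 (via fail)
pos 3 'b': at 3
pos 4 'd': at 1 (via fail)
pos 5 'b': at 2  → match P0@[4:5]
pos 6 'c': at 4 (via fail)
pos 7 'd': at 1 (via fail)
pos 8 'b': at 2  → match P0@[7:8]
pos 9 'b': at 3 (via fail)
pos 10 'c': at 4
pos 11 'a': at 5  → match P1@[9:11]
pos 12 'a': at 0 (via fail)
pos 13 'a': at 0
pos 14 'b': at 3
pos 15 'c': at 4
pos 16 'a': at 5  → match P1@[14:16]
pos 17 'c': at 0 (via fail)
pos 18 'b': at 3
pos 19 'a': at 0 (via fail)
pos 20 'd': at 1
pos 21 'b': at 2  → match P0@[20:21]
pos 22 'c': at 4 (via fail)
pos 23 'a': at 5  → match P1@[21:23]
pos 24 'b': at 3 (via fail)
pos 25 'c': at 4
pos 26 'a': at 5  → match P1@[24:26]
pos 27 'b': at 3 (via fail)
pos 28 'c': at 4
pos 29 'a': at 5  → match P1@[27:29]
pos 30 'd': at 1 (via fail)
pos 31 'b': at 2  → match P0@[30:31]
pos 32 'b': at 3 (via fail)
pos 33 'c': at 4
pos 34 'a': at 5  → match P1@[32:34]
pos 35 'c': at 0 (via fail)
pos 36 'd': at 1
pos 37 'b': at 2  → match P0@[36:37]
pos 38 'd': at 1 (via fail)
pos 39 'b': at 2  → match P0@[38:39]
pos 40 'a': at 0 (via fail)
pos 41 'b': at 3
pos 42 'b': at 3 (via fail)
pos 43 'c': at 4
pos 44 'a': at 5  → match P1@[42:44]
pos 45 'd': at 1 (via fail)
pos 46 'b': at 2  → match P0@[45:46]
pos 47 'b': at 3 (via fail)
pos 48 'c': at 4
pos 49 'd': at 1 (via fail)
pos 50 'b': at 2  → match P0@[49:50]

All matches (sorted): [[1,0],[5,0],[8,0],[11,1],[16,1],[21,0],[23,1],[26,1],[29,1],[31,0],[34,1],[37,0],[39,0],[44,1],[46,0],[50,0]]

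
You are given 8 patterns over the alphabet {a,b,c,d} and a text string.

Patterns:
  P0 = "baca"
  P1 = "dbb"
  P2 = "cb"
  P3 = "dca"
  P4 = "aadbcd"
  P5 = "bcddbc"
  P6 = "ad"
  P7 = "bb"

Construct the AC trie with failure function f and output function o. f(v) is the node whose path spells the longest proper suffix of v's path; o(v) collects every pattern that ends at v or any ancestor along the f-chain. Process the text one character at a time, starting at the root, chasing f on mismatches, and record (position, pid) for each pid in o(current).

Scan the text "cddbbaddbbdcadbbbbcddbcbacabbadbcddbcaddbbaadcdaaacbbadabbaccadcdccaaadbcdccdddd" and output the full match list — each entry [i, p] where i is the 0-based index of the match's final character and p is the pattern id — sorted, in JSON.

Build:
Trie nodes:
  n0 'ε': a→12 b→1 c→8 d→5
  n1 'b': a→2 b→24 c→18
  n2 'ba': c→3
  n3 'bac': a→4
  n4 'baca': ·  [P0 ends]
  n5 'd': b→6 c→10
  n6 'db': b→7
  n7 'dbb': ·  [P1 ends]
  n8 'c': b→9
  n9 'cb': ·  [P2 ends]
  n10 'dc': a→11
  n11 'dca': ·  [P3 ends]
  n12 'a': a→13 d→23
  n13 'aa': d→14
  n14 'aad': b→15
  n15 'aadb': c→16
  n16 'aadbc': d→17
  n17 'aadbcd': ·  [P4 ends]
  n18 'bc': d→19
  n19 'bcd': d→20
  n20 'bcdd': b→21
  n21 'bcddb': c→22
  n22 'bcddbc': ·  [P5 ends]
  n23 'ad': ·  [P6 ends]
  n24 'bb': ·  [P7 ends]

Failure links (BFS by depth):
  n1('b'): parent n0 fail=0; on 'b' 0 → fail=0;  out ∅∪∅=∅
  n5('d'): parent n0 fail=0; on 'd' 0 → fail=0;  out ∅∪∅=∅
  n8('c'): parent n0 fail=0; on 'c' 0 → fail=0;  out ∅∪∅=∅
  n12('a'): parent n0 fail=0; on 'a' 0 → fail=0;  out ∅∪∅=∅
  n2('ba'): parent n1 fail=0; on 'a' 0 → fail=12;  out ∅∪∅=∅
  n6('db'): parent n5 fail=0; on 'b' 0 → fail=1;  out ∅∪∅=∅
  n9('cb'): parent n8 fail=0; on 'b' 0 → fail=1;  out {2}∪∅={2}
  n10('dc'): parent n5 fail=0; on 'c' 0 → fail=8;  out ∅∪∅=∅
  n13('aa'): parent n12 fail=0; on 'a' 0 → fail=12;  out ∅∪∅=∅
  n18('bc'): parent n1 fail=0; on 'c' 0 → fail=8;  out ∅∪∅=∅
  n23('ad'): parent n12 fail=0; on 'd' 0 → fail=5;  out {6}∪∅={6}
  n24('bb'): parent n1 fail=0; on 'b' 0 → fail=1;  out {7}∪∅={7}
  n3('bac'): parent n2 fail=12; on 'c' 12→0 → fail=8;  out ∅∪∅=∅
  n7('dbb'): parent n6 fail=1; on 'b' 1 → fail=24;  out {1}∪{7}={1,7}
  n11('dca'): parent n10 fail=8; on 'a' 8→0 → fail=12;  out {3}∪∅={3}
  n14('aad'): parent n13 fail=12; on 'd' 12 → fail=23;  out ∅∪{6}={6}
  n19('bcd'): parent n18 fail=8; on 'd' 8→0 → fail=5;  out ∅∪∅=∅
  n4('baca'): parent n3 fail=8; on 'a' 8→0 → fail=12;  out {0}∪∅={0}
  n15('aadb'): parent n14 fail=23; on 'b' 23→5 → fail=6;  out ∅∪∅=∅
  n20('bcdd'): parent n19 fail=5; on 'd' 5→0 → fail=5;  out ∅∪∅=∅
  n16('aadbc'): parent n15 fail=6; on 'c' 6→1 → fail=18;  out ∅∪∅=∅
  n21('bcddb'): parent n20 fail=5; on 'b' 5 → fail=6;  out ∅∪∅=∅
  n17('aadbcd'): parent n16 fail=18; on 'd' 18 → fail=19;  out {4}∪∅={4}
  n22('bcddbc'): parent n21 fail=6; on 'c' 6→1 → fail=18;  out {5}∪∅={5}

Run:
pos 0 'c': at 8
pos 1 'd': at 5 ·f
pos 2 'd': at 5 ·f
pos 3 'b': at 6
pos 4 'b': at 7  → match P1@[2:4],P7@[3:4]
pos 5 'a': at 2 ·f
pos 6 'd': at 23 ·f  → match P6@[5:6]
pos 7 'd': at 5 ·f
pos 8 'b': at 6
pos 9 'b': at 7  → match P1@[7:9],P7@[8:9]
pos 10 'd': at 5 ·f
pos 11 'c': at 10
pos 12 'a': at 11  → match P3@[10:12]
pos 13 'd': at 23 ·f  → match P6@[12:13]
pos 14 'b': at 6 ·f
pos 15 'b': at 7  → match P1@[13:15],P7@[14:15]
pos 16 'b': at 24 ·f  → match P7@[15:16]
pos 17 'b': at 24 ·f  → match P7@[16:17]
pos 18 'c': at 18 ·f
pos 19 'd': at 19
pos 20 'd': at 20
pos 21 'b': at 21
pos 22 'c': at 22  → match P5@[17:22]
pos 23 'b': at 9 ·f  → match P2@[22:23]
pos 24 'a': at 2 ·f
pos 25 'c': at 3
pos 26 'a': at 4  → match P0@[23:26]
pos 27 'b': at 1 ·f
pos 28 'b': at 24  → match P7@[27:28]
pos 29 'a': at 2 ·f
pos 30 'd': at 23 ·f  → match P6@[29:30]
pos 31 'b': at 6 ·f
pos 32 'c': at 18 ·f
pos 33 'd': at 19
pos 34 'd': at 20
pos 35 'b': at 21
pos 36 'c': at 22  → match P5@[31:36]
pos 37 'a': at 12 ·f
pos 38 'd': at 23  → match P6@[37:38]
pos 39 'd': at 5 ·f
pos 40 'b': at 6
pos 41 'b': at 7  → match P1@[39:41],P7@[40:41]
pos 42 'a': at 2 ·f
pos 43 'a': at 13 ·f
pos 44 'd': at 14  → match P6@[43:44]
pos 45 'c': at 10 ·f
pos 46 'd': at 5 ·f
pos 47 'a': at 12 ·f
pos 48 'a': at 13
pos 49 'a': at 13 ·f
pos 50 'c': at 8 ·f
pos 51 'b': at 9  → match P2@[50:51]
pos 52 'b': at 24 ·f  → match P7@[51:52]
pos 53 'a': at 2 ·f
pos 54 'd': at 23 ·f  → match P6@[53:54]
pos 55 'a': at 12 ·f
pos 56 'b': at 1 ·f
pos 57 'b': at 24  → match P7@[56:57]
pos 58 'a': at 2 ·f
pos 59 'c': at 3
pos 60 'c': at 8 ·f
pos 61 'a': at 12 ·f
pos 62 'd': at 23  → match P6@[61:62]
pos 63 'c': at 10 ·f
pos 64 'd': at 5 ·f
pos 65 'c': at 10
pos 66 'c': at 8 ·f
pos 67 'a': at 12 ·f
pos 68 'a': at 13
pos 69 'a': at 13 ·f
pos 70 'd': at 14  → match P6@[69:70]
pos 71 'b': at 15
pos 72 'c': at 16
pos 73 'd': at 17  → match P4@[68:73]
pos 74 'c': at 10 ·f
pos 75 'c': at 8 ·f
pos 76 'd': at 5 ·f
pos 77 'd': at 5 ·f
pos 78 'd': at 5 ·f
pos 79 'd': at 5 ·f

Result: [[4,1],[4,7],[6,6],[9,1],[9,7],[12,3],[13,6],[15,1],[15,7],[16,7],[17,7],[22,5],[23,2],[26,0],[28,7],[30,6],[36,5],[38,6],[41,1],[41,7],[44,6],[51,2],[52,7],[54,6],[57,7],[62,6],[70,6],[73,4]]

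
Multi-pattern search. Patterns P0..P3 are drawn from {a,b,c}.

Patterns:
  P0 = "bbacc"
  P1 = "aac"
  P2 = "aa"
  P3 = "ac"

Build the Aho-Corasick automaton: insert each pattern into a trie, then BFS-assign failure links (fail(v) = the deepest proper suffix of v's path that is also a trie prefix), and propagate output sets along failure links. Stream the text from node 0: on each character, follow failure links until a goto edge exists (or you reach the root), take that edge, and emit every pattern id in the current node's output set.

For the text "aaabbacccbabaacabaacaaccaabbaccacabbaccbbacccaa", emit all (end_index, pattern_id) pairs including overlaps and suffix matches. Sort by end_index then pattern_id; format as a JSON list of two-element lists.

Construct AC machine:
Trie nodes:
  0='ε' goto a→6 b→1
  1='b' goto b→2
  2='bb' goto a→3
  3='bba' goto c→4
  4='bbac' goto c→5
  5='bbacc' goto ·  ←P0
  6='a' goto a→7 c→9
  7='aa' goto c→8  ←P2
  8='aac' goto ·  ←P1
  9='ac' goto ·  ←P3

Failure links (BFS by depth):
  fail(1) 'b': from fail(0)=0 chase 'b': 0 ⇒ 0;  out=∅∪out(0)=∅
  fail(6) 'a': from fail(0)=0 chase 'a': 0 ⇒ 0;  out=∅∪out(0)=∅
  fail(2) 'bb': from fail(1)=0 chase 'b': 0 ⇒ 1;  out=∅∪out(1)=∅
  fail(7) 'aa': from fail(6)=0 chase 'a': 0 ⇒ 6;  out={2}∪out(6)={2}
  fail(9) 'ac': from fail(6)=0 chase 'c': 0 ⇒ 0;  out={3}∪out(0)={3}
  fail(3) 'bba': from fail(2)=1 chase 'a': 1→0 ⇒ 6;  out=∅∪out(6)=∅
  fail(8) 'aac': from fail(7)=6 chase 'c': 6 ⇒ 9;  out={1}∪out(9)={1,3}
  fail(4) 'bbac': from fail(3)=6 chase 'c': 6 ⇒ 9;  out=∅∪out(9)={3}
  fail(5) 'bbacc': from fail(4)=9 chase 'c': 9→0 ⇒ 0;  out={0}∪out(0)={0}

Text stream:
[0] read 'a'  n0⇒n6
[1] read 'a'  n6⇒n7  emit P2@[0:1]
[2] read 'a'  n7⇒n7 (via fail)  emit P2@[1:2]
[3] read 'b'  n7⇒n1 (via fail)
[4] read 'b'  n1⇒n2
[5] read 'a'  n2⇒n3
[6] read 'c'  n3⇒n4  emit P3@[5:6]
[7] read 'c'  n4⇒n5  emit P0@[3:7]
[8] read 'c'  n5⇒n0 (via fail)
[9] read 'b'  n0⇒n1
[10] read 'a'  n1⇒n6 (via fail)
[11] read 'b'  n6⇒n1 (via fail)
[12] read 'a'  n1⇒n6 (via fail)
[13] read 'a'  n6⇒n7  emit P2@[12:13]
[14] read 'c'  n7⇒n8  emit P1@[12:14],P3@[13:14]
[15] read 'a'  n8⇒n6 (via fail)
[16] read 'b'  n6⇒n1 (via fail)
[17] read 'a'  n1⇒n6 (via fail)
[18] read 'a'  n6⇒n7  emit P2@[17:18]
[19] read 'c'  n7⇒n8  emit P1@[17:19],P3@[18:19]
[20] read 'a'  n8⇒n6 (via fail)
[21] read 'a'  n6⇒n7  emit P2@[20:21]
[22] read 'c'  n7⇒n8  emit P1@[20:22],P3@[21:22]
[23] read 'c'  n8⇒n0 (via fail)
[24] read 'a'  n0⇒n6
[25] read 'a'  n6⇒n7  emit P2@[24:25]
[26] read 'b'  n7⇒n1 (via fail)
[27] read 'b'  n1⇒n2
[28] read 'a'  n2⇒n3
[29] read 'c'  n3⇒n4  emit P3@[28:29]
[30] read 'c'  n4⇒n5  emit P0@[26:30]
[31] read 'a'  n5⇒n6 (via fail)
[32] read 'c'  n6⇒n9  emit P3@[31:32]
[33] read 'a'  n9⇒n6 (via fail)
[34] read 'b'  n6⇒n1 (via fail)
[35] read 'b'  n1⇒n2
[36] read 'a'  n2⇒n3
[37] read 'c'  n3⇒n4  emit P3@[36:37]
[38] read 'c'  n4⇒n5  emit P0@[34:38]
[39] read 'b'  n5⇒n1 (via fail)
[40] read 'b'  n1⇒n2
[41] read 'a'  n2⇒n3
[42] read 'c'  n3⇒n4  emit P3@[41:42]
[43] read 'c'  n4⇒n5  emit P0@[39:43]
[44] read 'c'  n5⇒n0 (via fail)
[45] read 'a'  n0⇒n6
[46] read 'a'  n6⇒n7  emit P2@[45:46]

Matches: [[1,2],[2,2],[6,3],[7,0],[13,2],[14,1],[14,3],[18,2],[19,1],[19,3],[21,2],[22,1],[22,3],[25,2],[29,3],[30,0],[32,3],[37,3],[38,0],[42,3],[43,0],[46,2]]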